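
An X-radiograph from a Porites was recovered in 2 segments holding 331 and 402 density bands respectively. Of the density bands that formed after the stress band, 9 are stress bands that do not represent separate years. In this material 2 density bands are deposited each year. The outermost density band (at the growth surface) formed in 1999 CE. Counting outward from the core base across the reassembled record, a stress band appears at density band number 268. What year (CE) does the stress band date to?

Total density bands = 331 + 402 = 733.
The stress band sits at density band 268 from the core base, so 733 − 268 = 465 density bands formed after it.
Excluding 9 false density bands: 465 − 9 = 456.
456 density bands at 2 per year is 456 / 2 = 228 years.
1999 − 228 = 1771 CE.

1771 CE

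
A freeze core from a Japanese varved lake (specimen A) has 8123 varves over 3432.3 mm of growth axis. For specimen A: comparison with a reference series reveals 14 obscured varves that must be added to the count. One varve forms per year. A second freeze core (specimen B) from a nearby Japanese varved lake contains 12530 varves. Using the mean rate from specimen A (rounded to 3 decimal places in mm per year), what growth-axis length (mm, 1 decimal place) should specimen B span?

Specimen A: after corrections the count is 8123 + 14 = 8137 varves.
A: Mean rate = 3432.3 mm / 8137 years ≈ 0.422 mm per year.
For B, 0.422 mm/year × 12530 years = 5287.7 mm.

5287.7 mm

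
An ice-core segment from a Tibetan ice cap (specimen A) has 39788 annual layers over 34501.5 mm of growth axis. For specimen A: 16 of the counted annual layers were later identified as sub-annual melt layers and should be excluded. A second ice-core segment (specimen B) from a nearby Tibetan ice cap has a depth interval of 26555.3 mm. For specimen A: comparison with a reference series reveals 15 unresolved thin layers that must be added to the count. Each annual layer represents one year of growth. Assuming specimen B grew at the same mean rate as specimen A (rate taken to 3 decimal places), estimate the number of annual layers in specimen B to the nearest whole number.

30629 annual layers

Specimen A: adjusted count: 39788 − 16 + 15 = 39787 annual layers.
A: Extension rate ≈ 34501.5 / 39787 = 0.867 mm/yr.
For B, 26555.3 / 0.867 = 30628.95 years ≈ 30629 annual layers.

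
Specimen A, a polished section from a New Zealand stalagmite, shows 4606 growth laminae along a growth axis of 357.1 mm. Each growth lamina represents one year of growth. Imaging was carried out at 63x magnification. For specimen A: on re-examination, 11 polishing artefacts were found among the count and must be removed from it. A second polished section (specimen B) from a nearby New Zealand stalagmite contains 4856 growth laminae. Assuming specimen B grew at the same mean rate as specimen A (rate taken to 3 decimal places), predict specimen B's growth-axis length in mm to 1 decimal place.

Specimen A: correcting the raw count gives 4606 − 11 = 4595 true growth laminae.
A: 357.1 mm over 4595 years gives 357.1 / 4595 ≈ 0.078 mm/year.
For B, 0.078 mm/year × 4856 years = 378.8 mm.

378.8 mm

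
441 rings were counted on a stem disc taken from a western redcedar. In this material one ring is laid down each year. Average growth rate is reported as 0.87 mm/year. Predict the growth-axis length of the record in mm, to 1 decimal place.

383.7 mm

The record spans 441 years at 0.87 mm per year.
Length ≈ 0.87 × 441 = 383.7 mm.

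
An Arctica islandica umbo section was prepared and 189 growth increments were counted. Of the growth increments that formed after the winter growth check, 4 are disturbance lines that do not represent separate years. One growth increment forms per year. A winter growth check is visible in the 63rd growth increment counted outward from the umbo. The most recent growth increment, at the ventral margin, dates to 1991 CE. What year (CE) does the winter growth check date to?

1869 CE

The winter growth check sits at growth increment 63 from the umbo, so 189 − 63 = 126 growth increments formed after it.
126 − 4 false = 122 true growth increments after the winter growth check.
1991 − 122 = 1869 CE.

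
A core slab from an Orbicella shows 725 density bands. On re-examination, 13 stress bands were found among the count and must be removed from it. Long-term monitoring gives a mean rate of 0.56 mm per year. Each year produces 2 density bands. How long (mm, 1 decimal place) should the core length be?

After corrections the count is 725 − 13 = 712 density bands.
Dividing by 2 density bands per year: 712 / 2 = 356 years.
Length ≈ 0.56 × 356 = 199.4 mm.

199.4 mm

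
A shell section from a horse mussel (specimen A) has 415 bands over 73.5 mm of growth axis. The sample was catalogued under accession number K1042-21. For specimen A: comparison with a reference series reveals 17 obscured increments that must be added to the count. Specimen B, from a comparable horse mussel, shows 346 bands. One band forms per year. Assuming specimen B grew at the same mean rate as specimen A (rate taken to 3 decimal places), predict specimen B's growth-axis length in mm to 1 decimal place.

58.8 mm

Specimen A: after corrections the count is 415 + 17 = 432 bands.
A: Extension rate ≈ 73.5 / 432 = 0.170 mm/year.
For B, 0.170 mm/year × 346 years = 58.8 mm.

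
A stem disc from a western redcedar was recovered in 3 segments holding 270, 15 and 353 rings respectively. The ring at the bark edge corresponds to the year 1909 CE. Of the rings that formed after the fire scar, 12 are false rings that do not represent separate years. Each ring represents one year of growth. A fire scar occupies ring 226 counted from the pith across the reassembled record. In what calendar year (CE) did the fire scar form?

Total rings = 270 + 15 + 353 = 638.
638 − 226 = 412 rings lie beyond the fire scar toward the bark edge.
412 − 12 false = 400 true rings after the fire scar.
Counting back 400 years from 1909 CE places the fire scar in 1909 − 400 = 1509 CE.

1509 CE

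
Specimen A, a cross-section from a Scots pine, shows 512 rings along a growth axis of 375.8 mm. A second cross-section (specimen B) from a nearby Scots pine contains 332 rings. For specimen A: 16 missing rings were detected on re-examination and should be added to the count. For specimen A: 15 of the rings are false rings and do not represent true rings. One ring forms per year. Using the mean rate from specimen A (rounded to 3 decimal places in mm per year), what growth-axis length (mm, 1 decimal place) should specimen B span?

Specimen A: after corrections the count is 512 − 15 + 16 = 513 rings.
A: Mean rate = 375.8 mm / 513 years ≈ 0.733 mm/year.
B's length ≈ 0.733 × 332 = 243.4 mm.

243.4 mm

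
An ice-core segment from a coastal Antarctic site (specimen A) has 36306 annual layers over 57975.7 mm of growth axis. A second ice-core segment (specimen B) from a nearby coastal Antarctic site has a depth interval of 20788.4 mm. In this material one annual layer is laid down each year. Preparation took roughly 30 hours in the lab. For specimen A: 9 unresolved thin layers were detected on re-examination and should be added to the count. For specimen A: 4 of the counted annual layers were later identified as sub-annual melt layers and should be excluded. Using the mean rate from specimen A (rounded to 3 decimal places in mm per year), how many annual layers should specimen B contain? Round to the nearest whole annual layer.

Specimen A: after corrections the count is 36306 − 4 + 9 = 36311 annual layers.
A: 57975.7 mm over 36311 years gives 57975.7 / 36311 ≈ 1.597 mm per year.
Specimen B: 20788.4 mm / 1.597 mm per year = 13017.16 years ≈ 13017 annual layers.

13017 annual layers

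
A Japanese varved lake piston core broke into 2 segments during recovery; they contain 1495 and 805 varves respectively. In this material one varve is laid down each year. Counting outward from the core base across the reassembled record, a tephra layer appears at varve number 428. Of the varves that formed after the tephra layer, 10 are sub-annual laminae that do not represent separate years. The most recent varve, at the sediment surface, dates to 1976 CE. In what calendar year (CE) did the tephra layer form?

114 CE

Total varves = 1495 + 805 = 2300.
Between varve 428 and the sediment surface there are 2300 − 428 = 1872 varves.
Excluding 10 false varves: 1872 − 10 = 1862.
The varve at the sediment surface is 1976 CE, so the tephra layer dates to 1976 − 1862 = 114 CE.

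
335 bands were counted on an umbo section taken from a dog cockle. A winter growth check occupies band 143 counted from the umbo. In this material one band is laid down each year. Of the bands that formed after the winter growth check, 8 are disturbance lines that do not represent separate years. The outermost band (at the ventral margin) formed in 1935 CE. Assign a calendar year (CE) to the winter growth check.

1751 CE

The winter growth check sits at band 143 from the umbo, so 335 − 143 = 192 bands formed after it.
Removing the 8 false bands leaves 192 − 8 = 184 true bands beyond the winter growth check.
1935 − 184 = 1751 CE.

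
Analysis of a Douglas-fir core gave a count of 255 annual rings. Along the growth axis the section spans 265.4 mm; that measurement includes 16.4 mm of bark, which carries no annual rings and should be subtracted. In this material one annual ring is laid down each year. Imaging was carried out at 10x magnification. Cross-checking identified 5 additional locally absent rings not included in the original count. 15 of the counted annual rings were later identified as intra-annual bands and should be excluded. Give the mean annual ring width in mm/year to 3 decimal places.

1.016 mm/year

Correcting the raw count gives 255 − 15 + 5 = 245 true annual rings.
Removing the 16.4 mm offcut leaves 265.4 − 16.4 = 249.0 mm.
Mean rate = 249.0 mm / 245 years ≈ 1.016 mm/year.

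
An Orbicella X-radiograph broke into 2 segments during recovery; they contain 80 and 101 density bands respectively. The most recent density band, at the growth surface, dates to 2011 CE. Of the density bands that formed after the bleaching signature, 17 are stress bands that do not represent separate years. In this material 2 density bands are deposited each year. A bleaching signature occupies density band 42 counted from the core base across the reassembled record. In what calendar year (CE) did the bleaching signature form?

1950 CE

Total density bands = 80 + 101 = 181.
The bleaching signature sits at density band 42 from the core base, so 181 − 42 = 139 density bands formed after it.
Removing the 17 false density bands leaves 139 − 17 = 122 true density bands beyond the bleaching signature.
With 2 density bands per year, 122 / 2 = 61 years.
The density band at the growth surface is 2011 CE, so the bleaching signature dates to 2011 − 61 = 1950 CE.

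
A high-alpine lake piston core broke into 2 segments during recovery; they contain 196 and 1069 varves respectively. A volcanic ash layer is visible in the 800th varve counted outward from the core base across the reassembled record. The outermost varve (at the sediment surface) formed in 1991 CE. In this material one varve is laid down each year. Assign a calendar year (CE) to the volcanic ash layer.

1526 CE

Total varves = 196 + 1069 = 1265.
The volcanic ash layer sits at varve 800 from the core base, so 1265 − 800 = 465 varves formed after it.
Counting back 465 years from 1991 CE places the volcanic ash layer in 1991 − 465 = 1526 CE.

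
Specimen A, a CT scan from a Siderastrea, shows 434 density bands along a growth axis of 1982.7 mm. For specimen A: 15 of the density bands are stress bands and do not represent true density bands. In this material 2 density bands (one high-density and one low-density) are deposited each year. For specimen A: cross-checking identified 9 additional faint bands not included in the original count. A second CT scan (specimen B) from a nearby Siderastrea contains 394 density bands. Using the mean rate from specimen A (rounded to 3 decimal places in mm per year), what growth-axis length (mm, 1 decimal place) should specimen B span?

1825.2 mm

Specimen A: correcting the raw count gives 434 − 15 + 9 = 428 true density bands.
Specimen A: with 2 density bands per year, 428 / 2 = 214 years.
A: Mean rate = 1982.7 mm / 214 years ≈ 9.265 mm per year.
Specimen B: 394 density bands at 2 per year is 394 / 2 = 197 years. For B, 9.265 mm/year × 197 years = 1825.2 mm.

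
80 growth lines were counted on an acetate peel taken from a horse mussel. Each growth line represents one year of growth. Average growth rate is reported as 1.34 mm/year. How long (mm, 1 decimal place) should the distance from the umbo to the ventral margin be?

The record spans 80 years at 1.34 mm per year.
80 years at 1.34 mm/year gives 1.34 × 80 = 107.2 mm.

107.2 mm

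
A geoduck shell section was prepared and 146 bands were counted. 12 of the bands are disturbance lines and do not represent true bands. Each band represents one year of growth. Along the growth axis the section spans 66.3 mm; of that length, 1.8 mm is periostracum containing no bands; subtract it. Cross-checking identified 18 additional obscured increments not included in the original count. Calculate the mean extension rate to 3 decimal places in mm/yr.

After corrections the count is 146 − 12 + 18 = 152 bands.
Net length = 66.3 − 1.8 = 64.5 mm.
Mean rate = 64.5 mm / 152 years ≈ 0.424 mm/yr.

0.424 mm/yr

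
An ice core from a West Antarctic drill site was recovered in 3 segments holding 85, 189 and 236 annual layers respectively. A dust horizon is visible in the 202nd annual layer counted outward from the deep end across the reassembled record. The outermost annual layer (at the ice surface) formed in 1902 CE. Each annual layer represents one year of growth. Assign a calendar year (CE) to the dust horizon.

1594 CE

Total annual layers = 85 + 189 + 236 = 510.
The dust horizon sits at annual layer 202 from the deep end, so 510 − 202 = 308 annual layers formed after it.
1902 − 308 = 1594 CE.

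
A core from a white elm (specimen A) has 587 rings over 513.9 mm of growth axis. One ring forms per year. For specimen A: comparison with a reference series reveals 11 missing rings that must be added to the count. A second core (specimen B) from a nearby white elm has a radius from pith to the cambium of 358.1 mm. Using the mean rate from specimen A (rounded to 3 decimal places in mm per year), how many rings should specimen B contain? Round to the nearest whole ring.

417 rings

Specimen A: correcting the raw count gives 587 + 11 = 598 true rings.
A: 513.9 mm over 598 years gives 513.9 / 598 ≈ 0.859 mm/yr.
For B, 358.1 / 0.859 = 416.88 years ≈ 417 rings.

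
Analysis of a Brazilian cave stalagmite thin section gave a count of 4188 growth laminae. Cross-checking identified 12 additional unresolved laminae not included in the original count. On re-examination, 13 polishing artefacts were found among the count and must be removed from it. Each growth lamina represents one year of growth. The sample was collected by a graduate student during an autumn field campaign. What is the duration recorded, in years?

4187 yr

Adjusted count: 4188 − 13 + 12 = 4187 growth laminae.
One growth lamina per year makes the duration 4187 years.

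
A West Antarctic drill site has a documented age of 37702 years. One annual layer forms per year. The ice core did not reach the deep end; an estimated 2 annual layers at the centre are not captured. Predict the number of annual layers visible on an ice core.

At one annual layer per year, 37702 years correspond to 37702 annual layers.
Less the 2 uncaptured annual layers: 37702 − 2 = 37700.

37700 annual layers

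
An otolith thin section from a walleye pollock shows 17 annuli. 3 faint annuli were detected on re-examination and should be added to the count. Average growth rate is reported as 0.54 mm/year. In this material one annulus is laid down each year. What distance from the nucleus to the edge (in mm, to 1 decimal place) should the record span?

Adjusted count: 17 + 3 = 20 annuli.
20 years at 0.54 mm/year gives 0.54 × 20 = 10.8 mm.

10.8 mm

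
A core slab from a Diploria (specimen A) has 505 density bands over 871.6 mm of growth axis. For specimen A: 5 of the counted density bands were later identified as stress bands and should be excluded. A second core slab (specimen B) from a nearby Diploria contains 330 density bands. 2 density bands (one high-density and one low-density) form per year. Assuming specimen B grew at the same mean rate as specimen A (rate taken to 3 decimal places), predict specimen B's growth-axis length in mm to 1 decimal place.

Specimen A: true density band count = 505 − 5 = 500.
Specimen A: dividing by 2 density bands per year: 500 / 2 = 250 years.
A: Extension rate ≈ 871.6 / 250 = 3.486 mm/year.
Specimen B: with 2 density bands per year, 330 / 2 = 165 years. B's length ≈ 3.486 × 165 = 575.2 mm.

575.2 mm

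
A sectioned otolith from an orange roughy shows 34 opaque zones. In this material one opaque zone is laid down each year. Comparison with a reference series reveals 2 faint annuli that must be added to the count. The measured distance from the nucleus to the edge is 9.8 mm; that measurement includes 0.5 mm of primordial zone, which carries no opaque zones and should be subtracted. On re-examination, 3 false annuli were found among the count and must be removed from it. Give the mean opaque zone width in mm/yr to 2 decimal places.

True opaque zone count = 34 − 3 + 2 = 33.
Removing the 0.5 mm offcut leaves 9.8 − 0.5 = 9.3 mm.
Extension rate ≈ 9.3 / 33 = 0.28 mm/yr.

0.28 mm/yr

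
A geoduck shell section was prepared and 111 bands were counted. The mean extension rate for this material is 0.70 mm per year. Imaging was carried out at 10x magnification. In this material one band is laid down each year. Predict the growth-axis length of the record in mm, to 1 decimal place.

77.7 mm

The record spans 111 years at 0.70 mm per year.
Length ≈ 0.70 × 111 = 77.7 mm.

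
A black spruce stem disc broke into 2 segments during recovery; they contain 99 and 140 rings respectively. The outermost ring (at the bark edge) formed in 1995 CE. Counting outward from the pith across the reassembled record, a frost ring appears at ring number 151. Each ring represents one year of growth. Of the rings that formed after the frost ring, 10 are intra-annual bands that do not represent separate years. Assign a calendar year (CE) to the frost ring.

Total rings = 99 + 140 = 239.
The frost ring sits at ring 151 from the pith, so 239 − 151 = 88 rings formed after it.
Excluding 10 false rings: 88 − 10 = 78.
1995 − 78 = 1917 CE.

1917 CE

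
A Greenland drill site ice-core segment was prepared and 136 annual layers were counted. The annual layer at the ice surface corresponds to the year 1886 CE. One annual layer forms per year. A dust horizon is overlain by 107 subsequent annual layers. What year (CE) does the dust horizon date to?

107 annual layers formed after the dust horizon.
1886 − 107 = 1779 CE.

1779 CE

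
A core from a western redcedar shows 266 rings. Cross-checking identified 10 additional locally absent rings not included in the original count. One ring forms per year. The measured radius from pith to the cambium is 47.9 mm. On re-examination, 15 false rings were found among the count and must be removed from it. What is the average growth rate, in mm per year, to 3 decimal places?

0.184 mm per year

After corrections the count is 266 − 15 + 10 = 261 rings.
Mean rate = 47.9 mm / 261 years ≈ 0.184 mm per year.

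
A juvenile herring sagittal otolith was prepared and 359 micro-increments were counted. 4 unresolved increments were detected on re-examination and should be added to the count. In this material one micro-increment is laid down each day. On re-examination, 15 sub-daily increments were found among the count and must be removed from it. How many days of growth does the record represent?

True micro-increment count = 359 − 15 + 4 = 348.
One micro-increment per day makes the duration 348 days.

348 d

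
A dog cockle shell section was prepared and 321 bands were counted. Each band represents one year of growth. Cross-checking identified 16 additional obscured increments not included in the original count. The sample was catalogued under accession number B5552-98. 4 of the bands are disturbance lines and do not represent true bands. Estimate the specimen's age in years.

Adjusted count: 321 − 4 + 16 = 333 bands.
At one band per year, that is 333 years.

333 yr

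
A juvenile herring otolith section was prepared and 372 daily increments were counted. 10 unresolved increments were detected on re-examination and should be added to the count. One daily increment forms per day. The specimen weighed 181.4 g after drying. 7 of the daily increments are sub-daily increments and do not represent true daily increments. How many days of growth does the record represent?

375 days

True daily increment count = 372 − 7 + 10 = 375.
One daily increment per day makes the duration 375 days.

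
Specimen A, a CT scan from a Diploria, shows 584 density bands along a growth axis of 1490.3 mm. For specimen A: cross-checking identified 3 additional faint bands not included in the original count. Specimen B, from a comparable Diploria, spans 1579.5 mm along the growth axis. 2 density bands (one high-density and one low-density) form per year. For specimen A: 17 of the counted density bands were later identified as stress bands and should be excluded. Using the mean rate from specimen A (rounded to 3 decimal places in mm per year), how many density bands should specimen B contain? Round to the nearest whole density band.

604 density bands

Specimen A: after corrections the count is 584 − 17 + 3 = 570 density bands.
Specimen A: with 2 density bands per year, 570 / 2 = 285 years.
A: 1490.3 mm over 285 years gives 1490.3 / 285 ≈ 5.229 mm per year.
For B, 1579.5 / 5.229 = 302.07 years; at 2 density bands per year that is 302.07 × 2 ≈ 604 density bands.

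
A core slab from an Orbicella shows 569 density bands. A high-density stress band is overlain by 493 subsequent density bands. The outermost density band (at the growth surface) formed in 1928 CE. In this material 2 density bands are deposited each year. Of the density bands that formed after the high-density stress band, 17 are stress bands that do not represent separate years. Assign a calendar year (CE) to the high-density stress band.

1690 CE

There are 493 density bands younger than the high-density stress band.
493 − 17 false = 476 true density bands after the high-density stress band.
476 density bands at 2 per year is 476 / 2 = 238 years.
1928 − 238 = 1690 CE.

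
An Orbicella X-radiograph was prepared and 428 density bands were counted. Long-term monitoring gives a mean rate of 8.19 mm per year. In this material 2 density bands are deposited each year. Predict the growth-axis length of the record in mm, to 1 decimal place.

428 density bands at 2 per year is 428 / 2 = 214 years.
214 years at 8.19 mm/year gives 8.19 × 214 = 1752.7 mm.

1752.7 mm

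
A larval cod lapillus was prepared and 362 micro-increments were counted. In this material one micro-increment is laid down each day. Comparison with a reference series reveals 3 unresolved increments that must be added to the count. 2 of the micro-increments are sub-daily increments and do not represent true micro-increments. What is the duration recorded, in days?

363 days

After corrections the count is 362 − 2 + 3 = 363 micro-increments.
With a one-to-one micro-increment periodicity this is 363 days.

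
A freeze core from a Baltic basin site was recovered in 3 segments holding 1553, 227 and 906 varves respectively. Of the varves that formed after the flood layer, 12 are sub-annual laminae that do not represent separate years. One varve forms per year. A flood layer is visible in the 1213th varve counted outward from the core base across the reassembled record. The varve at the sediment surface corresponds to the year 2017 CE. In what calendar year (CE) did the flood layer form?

556 CE

Total varves = 1553 + 227 + 906 = 2686.
The flood layer sits at varve 1213 from the core base, so 2686 − 1213 = 1473 varves formed after it.
1473 − 12 false = 1461 true varves after the flood layer.
2017 − 1461 = 556 CE.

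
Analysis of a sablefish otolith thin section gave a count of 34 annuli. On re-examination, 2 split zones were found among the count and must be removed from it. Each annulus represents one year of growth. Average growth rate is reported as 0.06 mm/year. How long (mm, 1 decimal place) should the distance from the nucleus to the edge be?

Correcting the raw count gives 34 − 2 = 32 true annuli.
Length ≈ 0.06 × 32 = 1.9 mm.

1.9 mm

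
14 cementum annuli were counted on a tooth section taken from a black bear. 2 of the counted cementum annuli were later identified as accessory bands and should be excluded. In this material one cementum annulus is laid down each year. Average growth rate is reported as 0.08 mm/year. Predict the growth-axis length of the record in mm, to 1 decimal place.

Adjusted count: 14 − 2 = 12 cementum annuli.
Length ≈ 0.08 × 12 = 1.0 mm.

1.0 mm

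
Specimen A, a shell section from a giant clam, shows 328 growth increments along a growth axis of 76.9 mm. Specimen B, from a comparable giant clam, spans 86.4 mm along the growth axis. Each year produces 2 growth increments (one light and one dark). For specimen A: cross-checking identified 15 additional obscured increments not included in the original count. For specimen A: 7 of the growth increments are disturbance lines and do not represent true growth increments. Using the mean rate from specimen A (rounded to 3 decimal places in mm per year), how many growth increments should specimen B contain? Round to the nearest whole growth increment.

Specimen A: adjusted count: 328 − 7 + 15 = 336 growth increments.
Specimen A: dividing by 2 growth increments per year: 336 / 2 = 168 years.
A: Mean rate = 76.9 mm / 168 years ≈ 0.458 mm/year.
B spans 86.4 / 0.458 = 188.65 years; at 2 growth increments per year that is 188.65 × 2 ≈ 377 growth increments.

377 growth increments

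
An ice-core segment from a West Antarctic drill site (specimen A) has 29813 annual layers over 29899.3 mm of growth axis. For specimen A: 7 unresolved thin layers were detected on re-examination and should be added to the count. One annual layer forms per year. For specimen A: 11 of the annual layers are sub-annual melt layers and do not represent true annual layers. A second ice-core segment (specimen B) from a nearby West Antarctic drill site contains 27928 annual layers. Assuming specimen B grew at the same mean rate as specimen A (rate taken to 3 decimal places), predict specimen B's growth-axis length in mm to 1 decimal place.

Specimen A: after corrections the count is 29813 − 11 + 7 = 29809 annual layers.
A: 29899.3 mm over 29809 years gives 29899.3 / 29809 ≈ 1.003 mm/year.
Length of B = 1.003 × 27928 = 28011.8 mm.

28011.8 mm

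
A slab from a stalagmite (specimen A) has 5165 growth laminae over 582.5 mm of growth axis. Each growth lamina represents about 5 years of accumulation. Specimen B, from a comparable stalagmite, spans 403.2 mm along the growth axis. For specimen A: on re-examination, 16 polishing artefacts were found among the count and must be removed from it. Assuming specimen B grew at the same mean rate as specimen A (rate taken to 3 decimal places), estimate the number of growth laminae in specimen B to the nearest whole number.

Specimen A: adjusted count: 5165 − 16 = 5149 growth laminae.
Specimen A: multiplying by 5 years per growth lamina: 5149 × 5 = 25745 years.
A: Extension rate ≈ 582.5 / 25745 = 0.023 mm per year.
Specimen B: 403.2 mm / 0.023 mm per year = 17530.43 years; at 5 years per growth lamina that is 17530.43 / 5 ≈ 3506 growth laminae.

3506 growth laminae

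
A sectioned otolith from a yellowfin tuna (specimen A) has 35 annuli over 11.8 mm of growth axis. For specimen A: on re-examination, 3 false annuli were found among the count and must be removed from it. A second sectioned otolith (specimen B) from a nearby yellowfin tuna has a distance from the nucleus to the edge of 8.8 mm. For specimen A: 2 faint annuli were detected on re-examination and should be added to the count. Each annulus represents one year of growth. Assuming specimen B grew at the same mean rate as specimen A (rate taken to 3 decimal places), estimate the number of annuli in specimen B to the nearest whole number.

Specimen A: after corrections the count is 35 − 3 + 2 = 34 annuli.
A: Extension rate ≈ 11.8 / 34 = 0.347 mm/year.
Specimen B: 8.8 mm / 0.347 mm per year = 25.36 years ≈ 25 annuli.

25 annuli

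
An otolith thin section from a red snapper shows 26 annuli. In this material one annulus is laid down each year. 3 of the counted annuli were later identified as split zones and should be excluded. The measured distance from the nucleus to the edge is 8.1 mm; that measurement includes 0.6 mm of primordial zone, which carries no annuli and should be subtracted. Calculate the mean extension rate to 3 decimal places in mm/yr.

0.326 mm/yr

True annulus count = 26 − 3 = 23.
Removing the 0.6 mm offcut leaves 8.1 − 0.6 = 7.5 mm.
7.5 mm over 23 years gives 7.5 / 23 ≈ 0.326 mm/yr.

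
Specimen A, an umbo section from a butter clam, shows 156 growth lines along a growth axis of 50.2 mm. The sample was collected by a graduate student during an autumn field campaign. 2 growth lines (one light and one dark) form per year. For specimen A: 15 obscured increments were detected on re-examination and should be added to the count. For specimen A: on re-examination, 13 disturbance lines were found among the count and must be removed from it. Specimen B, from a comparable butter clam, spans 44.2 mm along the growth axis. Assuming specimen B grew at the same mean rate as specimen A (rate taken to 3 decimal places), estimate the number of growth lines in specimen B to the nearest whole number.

139 growth lines

Specimen A: after corrections the count is 156 − 13 + 15 = 158 growth lines.
Specimen A: dividing by 2 growth lines per year: 158 / 2 = 79 years.
A: 50.2 mm over 79 years gives 50.2 / 79 ≈ 0.635 mm/year.
For B, 44.2 / 0.635 = 69.61 years; at 2 growth lines per year that is 69.61 × 2 ≈ 139 growth lines.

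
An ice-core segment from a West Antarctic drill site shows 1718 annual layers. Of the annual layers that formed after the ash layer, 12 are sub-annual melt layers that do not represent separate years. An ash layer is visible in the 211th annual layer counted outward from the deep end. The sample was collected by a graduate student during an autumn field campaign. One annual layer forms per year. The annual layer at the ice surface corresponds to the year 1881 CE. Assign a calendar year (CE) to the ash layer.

386 CE

1718 − 211 = 1507 annual layers lie beyond the ash layer toward the ice surface.
Removing the 12 false annual layers leaves 1507 − 12 = 1495 true annual layers beyond the ash layer.
Counting back 1495 years from 1881 CE places the ash layer in 1881 − 1495 = 386 CE.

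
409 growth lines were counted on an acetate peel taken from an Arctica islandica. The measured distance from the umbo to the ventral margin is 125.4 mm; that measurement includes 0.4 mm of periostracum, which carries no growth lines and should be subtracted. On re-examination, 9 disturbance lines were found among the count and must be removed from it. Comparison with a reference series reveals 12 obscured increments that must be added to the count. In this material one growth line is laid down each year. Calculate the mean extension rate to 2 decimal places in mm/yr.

Adjusted count: 409 − 9 + 12 = 412 growth lines.
Removing the 0.4 mm offcut leaves 125.4 − 0.4 = 125.0 mm.
125.0 mm over 412 years gives 125.0 / 412 ≈ 0.30 mm/yr.

0.30 mm/yr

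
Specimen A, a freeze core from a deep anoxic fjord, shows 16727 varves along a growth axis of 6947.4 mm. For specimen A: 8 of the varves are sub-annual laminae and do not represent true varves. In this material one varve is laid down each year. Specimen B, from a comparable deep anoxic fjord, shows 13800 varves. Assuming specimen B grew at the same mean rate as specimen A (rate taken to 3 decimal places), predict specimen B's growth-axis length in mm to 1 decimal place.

Specimen A: correcting the raw count gives 16727 − 8 = 16719 true varves.
A: 6947.4 mm over 16719 years gives 6947.4 / 16719 ≈ 0.416 mm/year.
Length of B = 0.416 × 13800 = 5740.8 mm.

5740.8 mm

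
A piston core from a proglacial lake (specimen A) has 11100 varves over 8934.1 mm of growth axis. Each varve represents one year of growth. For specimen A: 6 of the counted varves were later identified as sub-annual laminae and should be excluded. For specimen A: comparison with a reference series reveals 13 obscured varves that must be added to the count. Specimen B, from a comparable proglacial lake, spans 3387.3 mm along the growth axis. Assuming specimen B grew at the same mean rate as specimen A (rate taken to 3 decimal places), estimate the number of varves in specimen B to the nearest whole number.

Specimen A: correcting the raw count gives 11100 − 6 + 13 = 11107 true varves.
A: 8934.1 mm over 11107 years gives 8934.1 / 11107 ≈ 0.804 mm per year.
B spans 3387.3 / 0.804 = 4213.06 years ≈ 4213 varves.

4213 varves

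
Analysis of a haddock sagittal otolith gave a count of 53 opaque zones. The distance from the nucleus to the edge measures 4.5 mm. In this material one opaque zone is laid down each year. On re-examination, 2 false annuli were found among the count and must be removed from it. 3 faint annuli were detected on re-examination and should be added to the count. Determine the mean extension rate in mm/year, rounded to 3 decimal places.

0.083 mm/year

After corrections the count is 53 − 2 + 3 = 54 opaque zones.
Extension rate ≈ 4.5 / 54 = 0.083 mm/year.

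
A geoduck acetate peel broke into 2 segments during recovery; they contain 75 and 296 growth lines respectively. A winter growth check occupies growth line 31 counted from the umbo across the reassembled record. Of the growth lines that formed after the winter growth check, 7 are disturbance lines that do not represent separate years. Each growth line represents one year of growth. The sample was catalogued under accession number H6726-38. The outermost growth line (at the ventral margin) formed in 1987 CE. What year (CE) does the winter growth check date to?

Total growth lines = 75 + 296 = 371.
Between growth line 31 and the ventral margin there are 371 − 31 = 340 growth lines.
Removing the 7 false growth lines leaves 340 − 7 = 333 true growth lines beyond the winter growth check.
Counting back 333 years from 1987 CE places the winter growth check in 1987 − 333 = 1654 CE.

1654 CE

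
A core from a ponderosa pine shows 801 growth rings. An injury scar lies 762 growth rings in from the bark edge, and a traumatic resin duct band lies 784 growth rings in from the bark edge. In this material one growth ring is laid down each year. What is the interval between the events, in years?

22 years

The two markers are separated by 784 − 762 = 22 growth rings.
At one growth ring per year, 22 years elapsed between them.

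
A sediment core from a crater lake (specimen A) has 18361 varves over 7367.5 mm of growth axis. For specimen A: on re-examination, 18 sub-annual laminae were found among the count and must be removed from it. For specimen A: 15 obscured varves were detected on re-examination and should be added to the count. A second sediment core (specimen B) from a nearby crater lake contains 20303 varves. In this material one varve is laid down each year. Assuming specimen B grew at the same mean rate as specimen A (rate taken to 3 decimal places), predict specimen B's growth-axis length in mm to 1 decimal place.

8141.5 mm

Specimen A: adjusted count: 18361 − 18 + 15 = 18358 varves.
A: Mean rate = 7367.5 mm / 18358 years ≈ 0.401 mm per year.
B's length ≈ 0.401 × 20303 = 8141.5 mm.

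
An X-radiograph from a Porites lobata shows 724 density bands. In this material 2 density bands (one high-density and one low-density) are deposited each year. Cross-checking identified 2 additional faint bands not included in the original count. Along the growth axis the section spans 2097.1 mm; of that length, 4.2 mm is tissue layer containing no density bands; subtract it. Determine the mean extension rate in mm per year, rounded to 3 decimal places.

5.766 mm per year

True density band count = 724 + 2 = 726.
With 2 density bands per year, 726 / 2 = 363 years.
Net length = 2097.1 − 4.2 = 2092.9 mm.
Extension rate ≈ 2092.9 / 363 = 5.766 mm per year.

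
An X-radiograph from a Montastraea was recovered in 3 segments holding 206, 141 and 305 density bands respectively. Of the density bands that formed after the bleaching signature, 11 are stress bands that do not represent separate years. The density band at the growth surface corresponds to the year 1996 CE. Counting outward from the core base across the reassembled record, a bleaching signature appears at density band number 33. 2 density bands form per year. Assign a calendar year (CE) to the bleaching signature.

1692 CE

Total density bands = 206 + 141 + 305 = 652.
652 − 33 = 619 density bands lie beyond the bleaching signature toward the growth surface.
Excluding 11 false density bands: 619 − 11 = 608.
Dividing by 2 density bands per year: 608 / 2 = 304 years.
Counting back 304 years from 1996 CE places the bleaching signature in 1996 − 304 = 1692 CE.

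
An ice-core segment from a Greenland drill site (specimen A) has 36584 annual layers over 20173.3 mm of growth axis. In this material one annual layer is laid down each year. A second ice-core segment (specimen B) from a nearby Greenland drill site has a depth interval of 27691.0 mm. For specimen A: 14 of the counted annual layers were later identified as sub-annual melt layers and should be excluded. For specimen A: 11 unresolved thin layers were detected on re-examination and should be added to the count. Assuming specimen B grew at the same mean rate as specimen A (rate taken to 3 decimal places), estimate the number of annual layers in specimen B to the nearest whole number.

Specimen A: true annual layer count = 36584 − 14 + 11 = 36581.
A: Extension rate ≈ 20173.3 / 36581 = 0.551 mm/yr.
B spans 27691.0 / 0.551 = 50255.90 years ≈ 50256 annual layers.

50256 annual layers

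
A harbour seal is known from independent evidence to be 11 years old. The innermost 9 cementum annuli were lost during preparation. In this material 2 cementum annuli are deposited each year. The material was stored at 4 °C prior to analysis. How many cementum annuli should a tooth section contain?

Expected cementum annuli: 11 × 2 = 22.
Less the 9 uncaptured cementum annuli: 22 − 9 = 13.

13 cementum annuli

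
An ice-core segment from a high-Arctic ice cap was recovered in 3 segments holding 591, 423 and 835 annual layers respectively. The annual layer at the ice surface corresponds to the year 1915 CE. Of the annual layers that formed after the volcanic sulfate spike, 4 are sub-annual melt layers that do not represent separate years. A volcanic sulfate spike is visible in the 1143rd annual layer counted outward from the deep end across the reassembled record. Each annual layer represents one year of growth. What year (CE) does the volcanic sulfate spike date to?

Total annual layers = 591 + 423 + 835 = 1849.
The volcanic sulfate spike sits at annual layer 1143 from the deep end, so 1849 − 1143 = 706 annual layers formed after it.
Excluding 4 false annual layers: 706 − 4 = 702.
Counting back 702 years from 1915 CE places the volcanic sulfate spike in 1915 − 702 = 1213 CE.

1213 CE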